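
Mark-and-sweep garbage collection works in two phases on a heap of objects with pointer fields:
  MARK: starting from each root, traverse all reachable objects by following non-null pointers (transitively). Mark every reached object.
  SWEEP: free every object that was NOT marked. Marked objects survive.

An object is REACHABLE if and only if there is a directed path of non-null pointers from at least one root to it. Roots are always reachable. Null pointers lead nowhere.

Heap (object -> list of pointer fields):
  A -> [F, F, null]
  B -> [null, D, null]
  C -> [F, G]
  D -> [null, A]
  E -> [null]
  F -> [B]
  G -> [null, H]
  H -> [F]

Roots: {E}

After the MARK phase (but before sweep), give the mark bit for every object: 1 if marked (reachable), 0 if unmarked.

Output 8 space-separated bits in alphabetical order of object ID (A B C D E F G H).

Answer: 0 0 0 0 1 0 0 0

Derivation:
Roots: E
Mark E: refs=null, marked=E
Unmarked (collected): A B C D F G H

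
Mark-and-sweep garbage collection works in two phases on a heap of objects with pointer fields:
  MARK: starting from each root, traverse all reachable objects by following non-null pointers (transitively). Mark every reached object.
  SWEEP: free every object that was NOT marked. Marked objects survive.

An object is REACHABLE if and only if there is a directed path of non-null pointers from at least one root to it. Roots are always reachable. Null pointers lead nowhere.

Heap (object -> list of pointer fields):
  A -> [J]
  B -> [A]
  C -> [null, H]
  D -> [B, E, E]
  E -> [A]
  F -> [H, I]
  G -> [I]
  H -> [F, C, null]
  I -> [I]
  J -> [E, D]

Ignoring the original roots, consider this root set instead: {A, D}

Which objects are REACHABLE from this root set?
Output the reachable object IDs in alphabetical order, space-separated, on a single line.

Roots: A D
Mark A: refs=J, marked=A
Mark D: refs=B E E, marked=A D
Mark J: refs=E D, marked=A D J
Mark B: refs=A, marked=A B D J
Mark E: refs=A, marked=A B D E J
Unmarked (collected): C F G H I

Answer: A B D E J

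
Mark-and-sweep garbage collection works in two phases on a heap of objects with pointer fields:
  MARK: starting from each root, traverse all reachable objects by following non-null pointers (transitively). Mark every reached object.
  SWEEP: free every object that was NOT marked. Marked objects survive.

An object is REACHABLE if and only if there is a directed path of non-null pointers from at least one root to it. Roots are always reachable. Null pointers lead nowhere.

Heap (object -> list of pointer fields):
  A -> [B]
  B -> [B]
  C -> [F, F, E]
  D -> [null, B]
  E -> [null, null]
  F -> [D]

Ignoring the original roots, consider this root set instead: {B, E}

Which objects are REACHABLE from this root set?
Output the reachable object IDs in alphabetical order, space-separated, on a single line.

Answer: B E

Derivation:
Roots: B E
Mark B: refs=B, marked=B
Mark E: refs=null null, marked=B E
Unmarked (collected): A C D F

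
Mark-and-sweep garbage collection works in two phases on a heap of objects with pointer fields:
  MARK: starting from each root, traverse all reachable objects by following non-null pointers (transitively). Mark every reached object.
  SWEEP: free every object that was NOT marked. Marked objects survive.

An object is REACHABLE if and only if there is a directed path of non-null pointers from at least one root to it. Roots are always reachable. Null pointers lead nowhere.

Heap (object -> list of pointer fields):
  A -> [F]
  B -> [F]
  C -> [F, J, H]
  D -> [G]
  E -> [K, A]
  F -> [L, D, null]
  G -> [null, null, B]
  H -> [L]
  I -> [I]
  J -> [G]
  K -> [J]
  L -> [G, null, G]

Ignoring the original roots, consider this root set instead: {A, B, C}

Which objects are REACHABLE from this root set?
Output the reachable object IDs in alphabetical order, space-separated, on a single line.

Answer: A B C D F G H J L

Derivation:
Roots: A B C
Mark A: refs=F, marked=A
Mark B: refs=F, marked=A B
Mark C: refs=F J H, marked=A B C
Mark F: refs=L D null, marked=A B C F
Mark J: refs=G, marked=A B C F J
Mark H: refs=L, marked=A B C F H J
Mark L: refs=G null G, marked=A B C F H J L
Mark D: refs=G, marked=A B C D F H J L
Mark G: refs=null null B, marked=A B C D F G H J L
Unmarked (collected): E I K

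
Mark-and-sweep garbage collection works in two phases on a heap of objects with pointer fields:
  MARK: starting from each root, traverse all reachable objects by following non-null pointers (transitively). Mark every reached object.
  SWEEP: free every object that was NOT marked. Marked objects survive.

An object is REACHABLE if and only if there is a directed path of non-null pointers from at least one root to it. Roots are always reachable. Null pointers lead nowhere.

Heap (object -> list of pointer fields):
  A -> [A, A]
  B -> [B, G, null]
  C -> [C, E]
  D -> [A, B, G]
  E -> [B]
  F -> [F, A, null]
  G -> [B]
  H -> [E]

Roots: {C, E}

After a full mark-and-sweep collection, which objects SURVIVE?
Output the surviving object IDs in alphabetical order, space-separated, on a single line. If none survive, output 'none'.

Roots: C E
Mark C: refs=C E, marked=C
Mark E: refs=B, marked=C E
Mark B: refs=B G null, marked=B C E
Mark G: refs=B, marked=B C E G
Unmarked (collected): A D F H

Answer: B C E G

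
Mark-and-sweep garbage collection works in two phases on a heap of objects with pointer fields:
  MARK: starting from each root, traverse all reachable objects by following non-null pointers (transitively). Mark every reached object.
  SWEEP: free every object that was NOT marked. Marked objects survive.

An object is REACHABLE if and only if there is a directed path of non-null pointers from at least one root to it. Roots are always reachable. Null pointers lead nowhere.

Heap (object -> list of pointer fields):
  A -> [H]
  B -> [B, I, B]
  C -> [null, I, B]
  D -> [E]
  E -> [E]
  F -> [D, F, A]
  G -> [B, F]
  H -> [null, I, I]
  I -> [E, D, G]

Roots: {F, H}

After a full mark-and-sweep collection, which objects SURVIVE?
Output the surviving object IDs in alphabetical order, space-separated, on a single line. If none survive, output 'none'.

Answer: A B D E F G H I

Derivation:
Roots: F H
Mark F: refs=D F A, marked=F
Mark H: refs=null I I, marked=F H
Mark D: refs=E, marked=D F H
Mark A: refs=H, marked=A D F H
Mark I: refs=E D G, marked=A D F H I
Mark E: refs=E, marked=A D E F H I
Mark G: refs=B F, marked=A D E F G H I
Mark B: refs=B I B, marked=A B D E F G H I
Unmarked (collected): C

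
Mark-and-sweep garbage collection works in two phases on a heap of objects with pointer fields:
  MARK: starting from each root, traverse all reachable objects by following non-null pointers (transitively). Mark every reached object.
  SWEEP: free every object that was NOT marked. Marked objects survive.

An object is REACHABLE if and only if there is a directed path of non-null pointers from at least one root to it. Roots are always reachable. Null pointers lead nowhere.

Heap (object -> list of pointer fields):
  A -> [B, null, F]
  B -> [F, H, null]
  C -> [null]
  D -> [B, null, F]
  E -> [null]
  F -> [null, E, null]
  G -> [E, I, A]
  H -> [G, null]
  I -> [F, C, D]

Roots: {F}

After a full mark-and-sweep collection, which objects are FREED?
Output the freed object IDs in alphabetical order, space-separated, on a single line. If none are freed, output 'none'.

Answer: A B C D G H I

Derivation:
Roots: F
Mark F: refs=null E null, marked=F
Mark E: refs=null, marked=E F
Unmarked (collected): A B C D G H I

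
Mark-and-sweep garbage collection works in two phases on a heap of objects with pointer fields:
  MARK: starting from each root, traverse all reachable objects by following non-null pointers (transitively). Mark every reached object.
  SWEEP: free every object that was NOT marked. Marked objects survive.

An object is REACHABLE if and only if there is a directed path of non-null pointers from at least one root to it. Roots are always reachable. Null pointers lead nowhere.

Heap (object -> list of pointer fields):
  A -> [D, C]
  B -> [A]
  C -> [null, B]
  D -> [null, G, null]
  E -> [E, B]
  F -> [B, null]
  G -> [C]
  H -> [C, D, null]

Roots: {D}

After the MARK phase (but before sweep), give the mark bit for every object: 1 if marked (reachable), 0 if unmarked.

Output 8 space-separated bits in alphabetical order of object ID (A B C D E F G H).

Roots: D
Mark D: refs=null G null, marked=D
Mark G: refs=C, marked=D G
Mark C: refs=null B, marked=C D G
Mark B: refs=A, marked=B C D G
Mark A: refs=D C, marked=A B C D G
Unmarked (collected): E F H

Answer: 1 1 1 1 0 0 1 0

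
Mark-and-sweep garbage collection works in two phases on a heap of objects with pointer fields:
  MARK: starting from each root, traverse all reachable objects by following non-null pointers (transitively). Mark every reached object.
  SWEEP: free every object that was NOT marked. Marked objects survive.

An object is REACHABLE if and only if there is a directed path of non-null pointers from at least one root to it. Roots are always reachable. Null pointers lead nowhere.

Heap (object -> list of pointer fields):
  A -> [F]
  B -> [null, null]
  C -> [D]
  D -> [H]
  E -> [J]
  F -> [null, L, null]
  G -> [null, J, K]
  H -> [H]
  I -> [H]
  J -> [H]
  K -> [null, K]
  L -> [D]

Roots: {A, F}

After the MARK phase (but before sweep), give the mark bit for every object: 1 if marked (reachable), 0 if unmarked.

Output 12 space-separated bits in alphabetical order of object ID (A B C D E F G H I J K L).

Answer: 1 0 0 1 0 1 0 1 0 0 0 1

Derivation:
Roots: A F
Mark A: refs=F, marked=A
Mark F: refs=null L null, marked=A F
Mark L: refs=D, marked=A F L
Mark D: refs=H, marked=A D F L
Mark H: refs=H, marked=A D F H L
Unmarked (collected): B C E G I J K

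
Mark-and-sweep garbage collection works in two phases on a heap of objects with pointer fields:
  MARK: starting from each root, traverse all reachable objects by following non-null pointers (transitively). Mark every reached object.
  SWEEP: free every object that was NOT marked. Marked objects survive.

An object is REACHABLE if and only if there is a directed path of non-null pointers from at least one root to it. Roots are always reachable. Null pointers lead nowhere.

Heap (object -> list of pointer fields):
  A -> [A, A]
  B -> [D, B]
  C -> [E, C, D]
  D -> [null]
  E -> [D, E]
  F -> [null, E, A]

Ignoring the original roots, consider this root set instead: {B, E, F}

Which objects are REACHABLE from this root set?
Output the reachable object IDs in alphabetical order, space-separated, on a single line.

Answer: A B D E F

Derivation:
Roots: B E F
Mark B: refs=D B, marked=B
Mark E: refs=D E, marked=B E
Mark F: refs=null E A, marked=B E F
Mark D: refs=null, marked=B D E F
Mark A: refs=A A, marked=A B D E F
Unmarked (collected): C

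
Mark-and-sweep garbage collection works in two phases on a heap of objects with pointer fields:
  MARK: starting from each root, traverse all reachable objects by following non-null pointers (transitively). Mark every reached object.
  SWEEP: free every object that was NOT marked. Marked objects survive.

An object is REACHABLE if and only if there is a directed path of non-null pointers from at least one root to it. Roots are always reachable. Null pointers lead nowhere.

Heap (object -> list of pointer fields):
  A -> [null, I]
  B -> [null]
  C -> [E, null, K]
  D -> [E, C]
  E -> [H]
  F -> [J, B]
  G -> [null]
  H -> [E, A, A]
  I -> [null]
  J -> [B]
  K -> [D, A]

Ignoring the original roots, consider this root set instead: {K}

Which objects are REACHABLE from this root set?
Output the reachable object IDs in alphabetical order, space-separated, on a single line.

Answer: A C D E H I K

Derivation:
Roots: K
Mark K: refs=D A, marked=K
Mark D: refs=E C, marked=D K
Mark A: refs=null I, marked=A D K
Mark E: refs=H, marked=A D E K
Mark C: refs=E null K, marked=A C D E K
Mark I: refs=null, marked=A C D E I K
Mark H: refs=E A A, marked=A C D E H I K
Unmarked (collected): B F G J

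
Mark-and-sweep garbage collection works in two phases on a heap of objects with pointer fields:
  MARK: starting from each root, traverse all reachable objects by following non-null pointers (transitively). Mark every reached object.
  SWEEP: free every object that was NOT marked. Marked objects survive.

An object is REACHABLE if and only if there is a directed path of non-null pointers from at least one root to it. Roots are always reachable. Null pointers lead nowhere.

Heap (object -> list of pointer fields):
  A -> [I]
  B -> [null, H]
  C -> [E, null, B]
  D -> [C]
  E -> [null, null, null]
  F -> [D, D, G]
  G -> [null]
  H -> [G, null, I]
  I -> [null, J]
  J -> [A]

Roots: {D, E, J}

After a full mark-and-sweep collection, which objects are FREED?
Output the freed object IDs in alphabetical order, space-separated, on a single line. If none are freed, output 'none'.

Roots: D E J
Mark D: refs=C, marked=D
Mark E: refs=null null null, marked=D E
Mark J: refs=A, marked=D E J
Mark C: refs=E null B, marked=C D E J
Mark A: refs=I, marked=A C D E J
Mark B: refs=null H, marked=A B C D E J
Mark I: refs=null J, marked=A B C D E I J
Mark H: refs=G null I, marked=A B C D E H I J
Mark G: refs=null, marked=A B C D E G H I J
Unmarked (collected): F

Answer: F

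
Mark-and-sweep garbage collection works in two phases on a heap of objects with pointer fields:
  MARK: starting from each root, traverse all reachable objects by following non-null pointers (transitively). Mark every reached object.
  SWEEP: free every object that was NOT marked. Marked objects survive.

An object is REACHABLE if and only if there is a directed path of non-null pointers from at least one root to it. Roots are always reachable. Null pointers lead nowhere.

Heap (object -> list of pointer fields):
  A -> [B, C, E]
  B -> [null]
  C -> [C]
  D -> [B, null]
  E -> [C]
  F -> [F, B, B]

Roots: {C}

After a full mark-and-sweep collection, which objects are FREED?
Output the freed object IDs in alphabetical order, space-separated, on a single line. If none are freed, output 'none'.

Answer: A B D E F

Derivation:
Roots: C
Mark C: refs=C, marked=C
Unmarked (collected): A B D E F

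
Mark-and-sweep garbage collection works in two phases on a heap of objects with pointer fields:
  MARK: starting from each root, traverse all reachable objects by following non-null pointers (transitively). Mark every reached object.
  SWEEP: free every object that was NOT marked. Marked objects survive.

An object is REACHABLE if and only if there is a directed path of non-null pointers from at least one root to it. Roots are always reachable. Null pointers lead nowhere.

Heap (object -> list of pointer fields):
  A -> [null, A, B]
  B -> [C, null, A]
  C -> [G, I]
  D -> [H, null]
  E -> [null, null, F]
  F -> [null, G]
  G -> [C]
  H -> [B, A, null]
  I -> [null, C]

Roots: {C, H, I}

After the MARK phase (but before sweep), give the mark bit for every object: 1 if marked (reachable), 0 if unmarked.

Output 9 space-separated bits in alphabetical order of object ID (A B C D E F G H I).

Answer: 1 1 1 0 0 0 1 1 1

Derivation:
Roots: C H I
Mark C: refs=G I, marked=C
Mark H: refs=B A null, marked=C H
Mark I: refs=null C, marked=C H I
Mark G: refs=C, marked=C G H I
Mark B: refs=C null A, marked=B C G H I
Mark A: refs=null A B, marked=A B C G H I
Unmarked (collected): D E F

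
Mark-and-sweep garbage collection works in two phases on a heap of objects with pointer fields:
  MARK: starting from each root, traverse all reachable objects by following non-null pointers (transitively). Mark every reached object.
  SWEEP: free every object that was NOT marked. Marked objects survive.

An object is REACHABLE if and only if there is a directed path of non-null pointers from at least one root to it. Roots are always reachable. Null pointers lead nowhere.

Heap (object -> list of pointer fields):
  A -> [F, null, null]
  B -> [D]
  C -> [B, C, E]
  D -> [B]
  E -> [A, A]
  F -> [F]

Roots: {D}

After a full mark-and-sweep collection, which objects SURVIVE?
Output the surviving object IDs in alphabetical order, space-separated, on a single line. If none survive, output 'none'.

Roots: D
Mark D: refs=B, marked=D
Mark B: refs=D, marked=B D
Unmarked (collected): A C E F

Answer: B D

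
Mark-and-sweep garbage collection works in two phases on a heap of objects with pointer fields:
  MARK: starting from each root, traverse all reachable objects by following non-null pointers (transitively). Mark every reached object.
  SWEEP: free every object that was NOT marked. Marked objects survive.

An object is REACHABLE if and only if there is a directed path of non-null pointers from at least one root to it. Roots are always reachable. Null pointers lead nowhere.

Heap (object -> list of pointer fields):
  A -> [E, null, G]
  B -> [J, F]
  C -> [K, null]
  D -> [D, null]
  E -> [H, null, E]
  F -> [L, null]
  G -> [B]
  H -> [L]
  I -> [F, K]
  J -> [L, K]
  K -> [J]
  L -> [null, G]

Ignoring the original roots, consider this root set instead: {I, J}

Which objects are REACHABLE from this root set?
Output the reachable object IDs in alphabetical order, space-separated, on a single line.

Roots: I J
Mark I: refs=F K, marked=I
Mark J: refs=L K, marked=I J
Mark F: refs=L null, marked=F I J
Mark K: refs=J, marked=F I J K
Mark L: refs=null G, marked=F I J K L
Mark G: refs=B, marked=F G I J K L
Mark B: refs=J F, marked=B F G I J K L
Unmarked (collected): A C D E H

Answer: B F G I J K L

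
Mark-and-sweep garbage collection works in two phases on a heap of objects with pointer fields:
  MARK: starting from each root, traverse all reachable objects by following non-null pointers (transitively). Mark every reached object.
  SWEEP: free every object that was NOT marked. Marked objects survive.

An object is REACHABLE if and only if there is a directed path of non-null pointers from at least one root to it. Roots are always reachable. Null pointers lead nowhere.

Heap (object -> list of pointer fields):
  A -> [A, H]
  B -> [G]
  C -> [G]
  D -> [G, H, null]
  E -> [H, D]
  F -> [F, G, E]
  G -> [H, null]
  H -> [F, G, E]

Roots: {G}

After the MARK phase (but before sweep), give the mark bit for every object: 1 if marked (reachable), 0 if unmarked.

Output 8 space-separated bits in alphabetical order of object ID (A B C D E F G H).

Roots: G
Mark G: refs=H null, marked=G
Mark H: refs=F G E, marked=G H
Mark F: refs=F G E, marked=F G H
Mark E: refs=H D, marked=E F G H
Mark D: refs=G H null, marked=D E F G H
Unmarked (collected): A B C

Answer: 0 0 0 1 1 1 1 1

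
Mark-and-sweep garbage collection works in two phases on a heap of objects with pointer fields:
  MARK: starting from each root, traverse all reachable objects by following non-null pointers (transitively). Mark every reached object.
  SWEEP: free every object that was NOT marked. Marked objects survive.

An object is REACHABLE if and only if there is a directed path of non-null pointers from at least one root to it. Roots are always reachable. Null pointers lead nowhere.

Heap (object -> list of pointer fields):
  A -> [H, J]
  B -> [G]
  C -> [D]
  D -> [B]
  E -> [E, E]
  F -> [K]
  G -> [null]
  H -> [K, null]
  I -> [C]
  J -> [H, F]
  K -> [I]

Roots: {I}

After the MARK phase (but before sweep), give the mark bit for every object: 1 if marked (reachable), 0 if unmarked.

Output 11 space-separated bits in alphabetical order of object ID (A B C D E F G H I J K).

Answer: 0 1 1 1 0 0 1 0 1 0 0

Derivation:
Roots: I
Mark I: refs=C, marked=I
Mark C: refs=D, marked=C I
Mark D: refs=B, marked=C D I
Mark B: refs=G, marked=B C D I
Mark G: refs=null, marked=B C D G I
Unmarked (collected): A E F H J K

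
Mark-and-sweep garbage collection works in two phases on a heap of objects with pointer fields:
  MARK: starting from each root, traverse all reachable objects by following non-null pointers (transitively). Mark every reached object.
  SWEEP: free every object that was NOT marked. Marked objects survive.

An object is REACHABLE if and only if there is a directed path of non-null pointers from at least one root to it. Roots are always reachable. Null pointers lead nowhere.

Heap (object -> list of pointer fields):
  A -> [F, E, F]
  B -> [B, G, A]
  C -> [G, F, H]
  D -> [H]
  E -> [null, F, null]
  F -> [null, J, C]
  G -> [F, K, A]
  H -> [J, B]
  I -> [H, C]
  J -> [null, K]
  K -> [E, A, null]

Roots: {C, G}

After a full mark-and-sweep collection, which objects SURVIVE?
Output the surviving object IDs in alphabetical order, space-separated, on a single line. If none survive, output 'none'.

Answer: A B C E F G H J K

Derivation:
Roots: C G
Mark C: refs=G F H, marked=C
Mark G: refs=F K A, marked=C G
Mark F: refs=null J C, marked=C F G
Mark H: refs=J B, marked=C F G H
Mark K: refs=E A null, marked=C F G H K
Mark A: refs=F E F, marked=A C F G H K
Mark J: refs=null K, marked=A C F G H J K
Mark B: refs=B G A, marked=A B C F G H J K
Mark E: refs=null F null, marked=A B C E F G H J K
Unmarked (collected): D I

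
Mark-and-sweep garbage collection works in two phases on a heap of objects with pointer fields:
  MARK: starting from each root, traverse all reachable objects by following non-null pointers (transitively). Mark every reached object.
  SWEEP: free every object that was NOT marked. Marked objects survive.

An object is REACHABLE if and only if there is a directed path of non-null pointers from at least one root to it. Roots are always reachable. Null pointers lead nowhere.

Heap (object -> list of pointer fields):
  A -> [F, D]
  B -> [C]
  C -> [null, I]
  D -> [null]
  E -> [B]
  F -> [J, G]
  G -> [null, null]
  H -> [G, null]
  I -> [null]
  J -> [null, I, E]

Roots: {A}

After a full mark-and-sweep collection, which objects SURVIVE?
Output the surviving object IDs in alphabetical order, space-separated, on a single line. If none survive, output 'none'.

Roots: A
Mark A: refs=F D, marked=A
Mark F: refs=J G, marked=A F
Mark D: refs=null, marked=A D F
Mark J: refs=null I E, marked=A D F J
Mark G: refs=null null, marked=A D F G J
Mark I: refs=null, marked=A D F G I J
Mark E: refs=B, marked=A D E F G I J
Mark B: refs=C, marked=A B D E F G I J
Mark C: refs=null I, marked=A B C D E F G I J
Unmarked (collected): H

Answer: A B C D E F G I J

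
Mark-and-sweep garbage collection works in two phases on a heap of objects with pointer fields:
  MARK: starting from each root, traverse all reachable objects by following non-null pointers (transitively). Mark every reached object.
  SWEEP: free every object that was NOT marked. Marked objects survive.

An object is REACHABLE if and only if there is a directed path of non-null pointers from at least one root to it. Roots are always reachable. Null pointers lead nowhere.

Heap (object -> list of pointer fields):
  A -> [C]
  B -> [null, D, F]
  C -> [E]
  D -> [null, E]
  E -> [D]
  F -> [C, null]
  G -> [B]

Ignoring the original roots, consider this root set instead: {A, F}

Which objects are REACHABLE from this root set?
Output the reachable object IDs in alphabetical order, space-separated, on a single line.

Answer: A C D E F

Derivation:
Roots: A F
Mark A: refs=C, marked=A
Mark F: refs=C null, marked=A F
Mark C: refs=E, marked=A C F
Mark E: refs=D, marked=A C E F
Mark D: refs=null E, marked=A C D E F
Unmarked (collected): B G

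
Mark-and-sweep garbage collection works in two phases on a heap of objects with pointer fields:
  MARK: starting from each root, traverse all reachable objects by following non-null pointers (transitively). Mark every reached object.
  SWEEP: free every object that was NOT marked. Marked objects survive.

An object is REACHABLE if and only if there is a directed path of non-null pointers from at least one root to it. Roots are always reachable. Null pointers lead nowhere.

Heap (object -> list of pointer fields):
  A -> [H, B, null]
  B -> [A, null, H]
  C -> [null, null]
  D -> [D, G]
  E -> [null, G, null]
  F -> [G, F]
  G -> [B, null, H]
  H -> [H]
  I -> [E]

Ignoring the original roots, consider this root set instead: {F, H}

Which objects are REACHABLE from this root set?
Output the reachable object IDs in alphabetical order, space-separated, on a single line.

Roots: F H
Mark F: refs=G F, marked=F
Mark H: refs=H, marked=F H
Mark G: refs=B null H, marked=F G H
Mark B: refs=A null H, marked=B F G H
Mark A: refs=H B null, marked=A B F G H
Unmarked (collected): C D E I

Answer: A B F G H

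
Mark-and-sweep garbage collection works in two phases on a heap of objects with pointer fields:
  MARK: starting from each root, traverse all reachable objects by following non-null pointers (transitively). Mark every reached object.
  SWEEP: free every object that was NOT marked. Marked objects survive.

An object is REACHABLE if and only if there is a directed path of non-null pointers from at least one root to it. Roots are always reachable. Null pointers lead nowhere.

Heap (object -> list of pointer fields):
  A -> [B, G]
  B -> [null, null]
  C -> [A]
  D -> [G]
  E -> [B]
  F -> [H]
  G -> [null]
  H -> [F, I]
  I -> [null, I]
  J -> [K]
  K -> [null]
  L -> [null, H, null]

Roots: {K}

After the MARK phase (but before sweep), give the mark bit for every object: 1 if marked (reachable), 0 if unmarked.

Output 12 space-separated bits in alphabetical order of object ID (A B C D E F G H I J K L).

Roots: K
Mark K: refs=null, marked=K
Unmarked (collected): A B C D E F G H I J L

Answer: 0 0 0 0 0 0 0 0 0 0 1 0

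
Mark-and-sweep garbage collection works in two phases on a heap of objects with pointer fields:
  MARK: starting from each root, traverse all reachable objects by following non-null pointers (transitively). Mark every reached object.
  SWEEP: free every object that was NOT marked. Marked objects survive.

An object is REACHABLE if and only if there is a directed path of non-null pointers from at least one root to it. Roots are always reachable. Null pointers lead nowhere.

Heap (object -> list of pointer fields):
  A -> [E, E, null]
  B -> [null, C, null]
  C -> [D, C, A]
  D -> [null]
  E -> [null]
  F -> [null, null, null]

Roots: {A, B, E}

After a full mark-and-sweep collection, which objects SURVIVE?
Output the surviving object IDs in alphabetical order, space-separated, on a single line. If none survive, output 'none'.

Answer: A B C D E

Derivation:
Roots: A B E
Mark A: refs=E E null, marked=A
Mark B: refs=null C null, marked=A B
Mark E: refs=null, marked=A B E
Mark C: refs=D C A, marked=A B C E
Mark D: refs=null, marked=A B C D E
Unmarked (collected): F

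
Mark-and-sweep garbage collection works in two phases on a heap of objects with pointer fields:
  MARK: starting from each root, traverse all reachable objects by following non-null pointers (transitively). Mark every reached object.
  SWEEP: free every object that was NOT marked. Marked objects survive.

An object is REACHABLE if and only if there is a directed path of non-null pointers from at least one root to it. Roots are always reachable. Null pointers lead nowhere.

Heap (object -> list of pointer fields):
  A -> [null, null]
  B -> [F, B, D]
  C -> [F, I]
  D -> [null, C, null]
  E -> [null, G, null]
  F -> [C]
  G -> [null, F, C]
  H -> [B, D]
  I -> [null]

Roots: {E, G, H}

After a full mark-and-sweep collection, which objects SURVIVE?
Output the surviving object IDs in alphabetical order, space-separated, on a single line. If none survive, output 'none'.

Answer: B C D E F G H I

Derivation:
Roots: E G H
Mark E: refs=null G null, marked=E
Mark G: refs=null F C, marked=E G
Mark H: refs=B D, marked=E G H
Mark F: refs=C, marked=E F G H
Mark C: refs=F I, marked=C E F G H
Mark B: refs=F B D, marked=B C E F G H
Mark D: refs=null C null, marked=B C D E F G H
Mark I: refs=null, marked=B C D E F G H I
Unmarked (collected): A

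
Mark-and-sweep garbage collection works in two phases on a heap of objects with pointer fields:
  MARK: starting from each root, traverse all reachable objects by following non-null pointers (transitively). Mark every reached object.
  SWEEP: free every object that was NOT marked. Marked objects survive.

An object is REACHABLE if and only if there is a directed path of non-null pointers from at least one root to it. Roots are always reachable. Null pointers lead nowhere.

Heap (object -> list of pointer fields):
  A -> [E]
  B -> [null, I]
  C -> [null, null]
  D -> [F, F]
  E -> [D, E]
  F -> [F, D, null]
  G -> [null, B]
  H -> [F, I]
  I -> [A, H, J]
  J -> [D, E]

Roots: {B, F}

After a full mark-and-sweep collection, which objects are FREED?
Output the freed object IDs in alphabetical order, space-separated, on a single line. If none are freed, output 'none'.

Answer: C G

Derivation:
Roots: B F
Mark B: refs=null I, marked=B
Mark F: refs=F D null, marked=B F
Mark I: refs=A H J, marked=B F I
Mark D: refs=F F, marked=B D F I
Mark A: refs=E, marked=A B D F I
Mark H: refs=F I, marked=A B D F H I
Mark J: refs=D E, marked=A B D F H I J
Mark E: refs=D E, marked=A B D E F H I J
Unmarked (collected): C G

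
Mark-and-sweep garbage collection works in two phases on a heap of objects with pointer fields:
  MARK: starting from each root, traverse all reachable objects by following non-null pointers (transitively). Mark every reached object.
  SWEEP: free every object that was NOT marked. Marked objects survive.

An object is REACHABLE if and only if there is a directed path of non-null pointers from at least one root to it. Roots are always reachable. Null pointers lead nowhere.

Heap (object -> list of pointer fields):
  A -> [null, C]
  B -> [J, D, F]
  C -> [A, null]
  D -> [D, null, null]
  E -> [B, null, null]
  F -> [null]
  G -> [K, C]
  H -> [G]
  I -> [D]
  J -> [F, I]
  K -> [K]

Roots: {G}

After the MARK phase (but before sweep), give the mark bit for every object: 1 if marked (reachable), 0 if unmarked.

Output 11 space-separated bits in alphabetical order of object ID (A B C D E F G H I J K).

Answer: 1 0 1 0 0 0 1 0 0 0 1

Derivation:
Roots: G
Mark G: refs=K C, marked=G
Mark K: refs=K, marked=G K
Mark C: refs=A null, marked=C G K
Mark A: refs=null C, marked=A C G K
Unmarked (collected): B D E F H I J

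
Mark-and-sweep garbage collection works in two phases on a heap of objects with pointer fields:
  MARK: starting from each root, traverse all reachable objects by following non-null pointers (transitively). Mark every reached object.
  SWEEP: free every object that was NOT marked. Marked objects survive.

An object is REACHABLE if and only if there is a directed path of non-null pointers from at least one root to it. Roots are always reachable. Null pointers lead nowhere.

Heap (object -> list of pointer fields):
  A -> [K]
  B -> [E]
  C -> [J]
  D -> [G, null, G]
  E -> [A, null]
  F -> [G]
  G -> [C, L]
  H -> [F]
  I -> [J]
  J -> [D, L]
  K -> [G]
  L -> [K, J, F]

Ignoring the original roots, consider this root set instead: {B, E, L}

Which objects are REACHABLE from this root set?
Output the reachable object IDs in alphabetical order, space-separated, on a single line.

Answer: A B C D E F G J K L

Derivation:
Roots: B E L
Mark B: refs=E, marked=B
Mark E: refs=A null, marked=B E
Mark L: refs=K J F, marked=B E L
Mark A: refs=K, marked=A B E L
Mark K: refs=G, marked=A B E K L
Mark J: refs=D L, marked=A B E J K L
Mark F: refs=G, marked=A B E F J K L
Mark G: refs=C L, marked=A B E F G J K L
Mark D: refs=G null G, marked=A B D E F G J K L
Mark C: refs=J, marked=A B C D E F G J K L
Unmarked (collected): H I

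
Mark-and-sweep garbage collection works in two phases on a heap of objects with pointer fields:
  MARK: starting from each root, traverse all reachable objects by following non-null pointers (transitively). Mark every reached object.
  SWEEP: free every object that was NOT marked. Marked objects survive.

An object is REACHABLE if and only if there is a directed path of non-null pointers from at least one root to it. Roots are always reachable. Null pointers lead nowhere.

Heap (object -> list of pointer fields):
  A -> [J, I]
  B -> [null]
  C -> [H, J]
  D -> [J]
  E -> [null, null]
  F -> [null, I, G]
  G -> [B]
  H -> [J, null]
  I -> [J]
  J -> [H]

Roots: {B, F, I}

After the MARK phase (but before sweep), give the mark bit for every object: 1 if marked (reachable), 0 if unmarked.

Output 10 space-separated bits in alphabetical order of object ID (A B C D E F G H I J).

Roots: B F I
Mark B: refs=null, marked=B
Mark F: refs=null I G, marked=B F
Mark I: refs=J, marked=B F I
Mark G: refs=B, marked=B F G I
Mark J: refs=H, marked=B F G I J
Mark H: refs=J null, marked=B F G H I J
Unmarked (collected): A C D E

Answer: 0 1 0 0 0 1 1 1 1 1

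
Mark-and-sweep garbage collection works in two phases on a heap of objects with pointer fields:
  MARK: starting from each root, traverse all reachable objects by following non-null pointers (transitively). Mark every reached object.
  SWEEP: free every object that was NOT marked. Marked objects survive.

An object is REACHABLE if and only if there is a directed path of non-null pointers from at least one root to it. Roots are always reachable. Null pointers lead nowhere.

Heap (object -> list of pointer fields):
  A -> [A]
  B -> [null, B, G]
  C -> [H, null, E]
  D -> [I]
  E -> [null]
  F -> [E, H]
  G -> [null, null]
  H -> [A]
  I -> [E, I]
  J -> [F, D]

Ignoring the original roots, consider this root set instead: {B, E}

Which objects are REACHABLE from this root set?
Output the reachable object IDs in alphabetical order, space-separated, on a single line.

Answer: B E G

Derivation:
Roots: B E
Mark B: refs=null B G, marked=B
Mark E: refs=null, marked=B E
Mark G: refs=null null, marked=B E G
Unmarked (collected): A C D F H I J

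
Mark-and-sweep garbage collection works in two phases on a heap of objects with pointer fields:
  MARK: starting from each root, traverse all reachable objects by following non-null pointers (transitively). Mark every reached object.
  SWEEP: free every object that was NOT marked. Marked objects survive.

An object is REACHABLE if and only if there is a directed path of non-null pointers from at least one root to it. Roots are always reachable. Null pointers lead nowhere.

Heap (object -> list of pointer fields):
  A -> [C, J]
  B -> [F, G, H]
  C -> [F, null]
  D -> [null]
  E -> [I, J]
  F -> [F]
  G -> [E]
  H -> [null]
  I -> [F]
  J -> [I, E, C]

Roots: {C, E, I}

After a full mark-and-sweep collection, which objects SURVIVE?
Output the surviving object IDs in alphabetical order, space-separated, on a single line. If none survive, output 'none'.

Answer: C E F I J

Derivation:
Roots: C E I
Mark C: refs=F null, marked=C
Mark E: refs=I J, marked=C E
Mark I: refs=F, marked=C E I
Mark F: refs=F, marked=C E F I
Mark J: refs=I E C, marked=C E F I J
Unmarked (collected): A B D G H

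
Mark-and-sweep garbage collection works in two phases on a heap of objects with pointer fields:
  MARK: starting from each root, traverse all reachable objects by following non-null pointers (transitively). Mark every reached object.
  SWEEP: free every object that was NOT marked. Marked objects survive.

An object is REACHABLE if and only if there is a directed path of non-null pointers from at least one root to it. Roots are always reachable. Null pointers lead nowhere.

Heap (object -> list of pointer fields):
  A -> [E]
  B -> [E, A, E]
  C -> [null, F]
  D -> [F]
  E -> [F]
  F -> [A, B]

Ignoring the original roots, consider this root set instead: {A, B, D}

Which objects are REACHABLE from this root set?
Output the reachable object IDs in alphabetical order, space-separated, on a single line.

Answer: A B D E F

Derivation:
Roots: A B D
Mark A: refs=E, marked=A
Mark B: refs=E A E, marked=A B
Mark D: refs=F, marked=A B D
Mark E: refs=F, marked=A B D E
Mark F: refs=A B, marked=A B D E F
Unmarked (collected): C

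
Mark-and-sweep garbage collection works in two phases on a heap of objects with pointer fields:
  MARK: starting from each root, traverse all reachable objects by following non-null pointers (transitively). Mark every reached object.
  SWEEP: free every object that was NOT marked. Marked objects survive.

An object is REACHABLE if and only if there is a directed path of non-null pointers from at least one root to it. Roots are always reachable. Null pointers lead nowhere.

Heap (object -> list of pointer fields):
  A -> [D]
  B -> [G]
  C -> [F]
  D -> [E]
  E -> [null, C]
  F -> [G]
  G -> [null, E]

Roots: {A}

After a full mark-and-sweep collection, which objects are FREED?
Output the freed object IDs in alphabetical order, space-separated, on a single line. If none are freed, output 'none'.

Roots: A
Mark A: refs=D, marked=A
Mark D: refs=E, marked=A D
Mark E: refs=null C, marked=A D E
Mark C: refs=F, marked=A C D E
Mark F: refs=G, marked=A C D E F
Mark G: refs=null E, marked=A C D E F G
Unmarked (collected): B

Answer: B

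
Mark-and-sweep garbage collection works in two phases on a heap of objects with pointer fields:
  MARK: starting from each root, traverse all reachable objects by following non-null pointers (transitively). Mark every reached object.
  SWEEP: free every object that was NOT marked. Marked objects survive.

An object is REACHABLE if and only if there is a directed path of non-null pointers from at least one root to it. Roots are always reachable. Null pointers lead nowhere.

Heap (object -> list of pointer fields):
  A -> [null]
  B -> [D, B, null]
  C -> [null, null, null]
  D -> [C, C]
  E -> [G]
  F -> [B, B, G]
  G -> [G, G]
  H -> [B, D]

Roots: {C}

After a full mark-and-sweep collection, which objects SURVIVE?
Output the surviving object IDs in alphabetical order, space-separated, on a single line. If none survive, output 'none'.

Answer: C

Derivation:
Roots: C
Mark C: refs=null null null, marked=C
Unmarked (collected): A B D E F G H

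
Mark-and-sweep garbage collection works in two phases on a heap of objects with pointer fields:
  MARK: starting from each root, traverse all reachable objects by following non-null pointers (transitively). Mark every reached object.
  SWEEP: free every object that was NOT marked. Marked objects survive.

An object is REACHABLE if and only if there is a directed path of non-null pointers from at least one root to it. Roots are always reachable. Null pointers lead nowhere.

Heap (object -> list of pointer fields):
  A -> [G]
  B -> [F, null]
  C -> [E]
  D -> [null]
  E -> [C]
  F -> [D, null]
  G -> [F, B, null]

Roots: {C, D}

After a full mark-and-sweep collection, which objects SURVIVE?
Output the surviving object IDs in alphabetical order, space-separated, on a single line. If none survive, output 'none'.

Answer: C D E

Derivation:
Roots: C D
Mark C: refs=E, marked=C
Mark D: refs=null, marked=C D
Mark E: refs=C, marked=C D E
Unmarked (collected): A B F G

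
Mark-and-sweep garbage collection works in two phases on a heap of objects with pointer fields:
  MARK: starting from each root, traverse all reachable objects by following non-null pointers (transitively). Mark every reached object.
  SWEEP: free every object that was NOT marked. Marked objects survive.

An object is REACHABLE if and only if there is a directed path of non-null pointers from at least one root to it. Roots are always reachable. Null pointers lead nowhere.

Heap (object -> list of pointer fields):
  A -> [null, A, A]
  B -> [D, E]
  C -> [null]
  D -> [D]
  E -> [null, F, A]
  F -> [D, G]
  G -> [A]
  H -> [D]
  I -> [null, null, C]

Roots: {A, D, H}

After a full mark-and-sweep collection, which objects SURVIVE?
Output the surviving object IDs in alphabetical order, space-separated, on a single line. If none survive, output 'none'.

Roots: A D H
Mark A: refs=null A A, marked=A
Mark D: refs=D, marked=A D
Mark H: refs=D, marked=A D H
Unmarked (collected): B C E F G I

Answer: A D H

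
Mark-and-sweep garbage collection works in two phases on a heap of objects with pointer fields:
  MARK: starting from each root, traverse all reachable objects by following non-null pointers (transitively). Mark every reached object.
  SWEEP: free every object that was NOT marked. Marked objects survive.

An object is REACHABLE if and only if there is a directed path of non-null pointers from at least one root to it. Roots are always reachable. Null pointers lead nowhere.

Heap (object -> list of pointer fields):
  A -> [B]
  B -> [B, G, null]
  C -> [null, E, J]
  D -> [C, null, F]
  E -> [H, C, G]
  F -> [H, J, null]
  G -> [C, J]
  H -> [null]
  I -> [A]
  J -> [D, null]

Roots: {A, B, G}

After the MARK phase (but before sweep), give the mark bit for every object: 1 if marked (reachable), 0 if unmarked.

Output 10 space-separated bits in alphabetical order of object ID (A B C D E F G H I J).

Roots: A B G
Mark A: refs=B, marked=A
Mark B: refs=B G null, marked=A B
Mark G: refs=C J, marked=A B G
Mark C: refs=null E J, marked=A B C G
Mark J: refs=D null, marked=A B C G J
Mark E: refs=H C G, marked=A B C E G J
Mark D: refs=C null F, marked=A B C D E G J
Mark H: refs=null, marked=A B C D E G H J
Mark F: refs=H J null, marked=A B C D E F G H J
Unmarked (collected): I

Answer: 1 1 1 1 1 1 1 1 0 1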